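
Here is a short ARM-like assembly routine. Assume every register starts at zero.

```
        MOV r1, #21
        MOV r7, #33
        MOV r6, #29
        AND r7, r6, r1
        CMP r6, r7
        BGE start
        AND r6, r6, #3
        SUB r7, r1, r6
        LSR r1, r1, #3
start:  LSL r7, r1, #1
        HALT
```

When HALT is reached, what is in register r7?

42

after MOV r1, #21: r1=21
after MOV r7, #33: r7=33
after MOV r6, #29: r6=29
after AND r7, r6, r1: r7=29&21=21
CMP r6, r7  (cmp 29,21)
BGE start: taken
after LSL r7, r1, #1: r7=21<<1=42
halt.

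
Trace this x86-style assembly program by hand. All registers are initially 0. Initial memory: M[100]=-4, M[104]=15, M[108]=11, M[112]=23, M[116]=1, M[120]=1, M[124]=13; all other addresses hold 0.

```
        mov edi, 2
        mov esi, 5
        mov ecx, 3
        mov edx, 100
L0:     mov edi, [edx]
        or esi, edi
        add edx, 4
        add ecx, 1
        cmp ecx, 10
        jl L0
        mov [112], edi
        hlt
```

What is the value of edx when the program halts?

edi=2
esi=5
ecx=3
edx=100
edi=M[100]=-4
esi=5|(-4)=-3
edx=100+4=104
ecx=3+1=4
cmp ecx, 10  (cmp 4,10)
jl L0: taken
edi=M[104]=15
esi=(-3)|15=-1
edx=104+4=108
ecx=4+1=5
cmp ecx, 10  (cmp 5,10)
jl L0: taken
edi=M[108]=11
esi=(-1)|11=-1
edx=108+4=112
ecx=5+1=6
cmp ecx, 10  (cmp 6,10)
jl L0: taken
edi=M[112]=23
esi=(-1)|23=-1
edx=112+4=116
ecx=6+1=7
cmp ecx, 10  (cmp 7,10)
jl L0: taken
edi=M[116]=1
esi=(-1)|1=-1
edx=116+4=120
ecx=7+1=8
cmp ecx, 10  (cmp 8,10)
jl L0: taken
edi=M[120]=1
esi=(-1)|1=-1
edx=120+4=124
ecx=8+1=9
cmp ecx, 10  (cmp 9,10)
jl L0: taken
edi=M[124]=13
esi=(-1)|13=-1
edx=124+4=128
ecx=9+1=10
cmp ecx, 10  (cmp 10,10)
jl L0: not taken
mov [112], edi → M[112]=13
halt.

128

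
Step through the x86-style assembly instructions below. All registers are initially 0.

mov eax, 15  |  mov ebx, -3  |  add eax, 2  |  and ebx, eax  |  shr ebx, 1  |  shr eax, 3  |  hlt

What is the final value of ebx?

eax=15
ebx=-3
eax=15+2=17
ebx=(-3)&17=17
ebx=17>>1=8
eax=17>>3=2
halt.

8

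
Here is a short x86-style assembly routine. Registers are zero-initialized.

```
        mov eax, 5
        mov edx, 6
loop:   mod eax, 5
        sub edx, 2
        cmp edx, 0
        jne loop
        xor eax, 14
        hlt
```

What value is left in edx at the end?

mov eax, 5 → eax=5
mov edx, 6 → edx=6
mod eax, 5 → eax=5%5=0
sub edx, 2 → edx=6-2=4
cmp edx, 0  (cmp 4,0)
jne loop: taken
mod eax, 5 → eax=0%5=0
sub edx, 2 → edx=4-2=2
cmp edx, 0  (cmp 2,0)
jne loop: taken
mod eax, 5 → eax=0%5=0
sub edx, 2 → edx=2-2=0
cmp edx, 0  (cmp 0,0)
jne loop: not taken
xor eax, 14 → eax=0^14=14
halt.

0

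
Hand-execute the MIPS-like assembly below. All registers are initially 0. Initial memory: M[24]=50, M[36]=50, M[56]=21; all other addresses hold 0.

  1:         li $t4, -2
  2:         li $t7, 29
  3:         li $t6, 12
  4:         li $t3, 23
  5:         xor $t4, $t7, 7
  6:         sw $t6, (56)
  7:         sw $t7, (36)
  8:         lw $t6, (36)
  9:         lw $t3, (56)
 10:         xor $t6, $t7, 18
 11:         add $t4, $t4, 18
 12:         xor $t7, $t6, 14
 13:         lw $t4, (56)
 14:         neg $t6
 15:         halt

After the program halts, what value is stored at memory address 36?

29

li $t4, -2 → $t4=-2
li $t7, 29 → $t7=29
li $t6, 12 → $t6=12
li $t3, 23 → $t3=23
xor $t4, $t7, 7 → $t4=29^7=26
sw $t6, (56) → M[56]=12
sw $t7, (36) → M[36]=29
lw $t6, (36) → $t6=M[36]=29
lw $t3, (56) → $t3=M[56]=12
xor $t6, $t7, 18 → $t6=29^18=15
add $t4, $t4, 18 → $t4=26+18=44
xor $t7, $t6, 14 → $t7=15^14=1
lw $t4, (56) → $t4=M[56]=12
neg $t6 → $t6=-(15)=-15
halt.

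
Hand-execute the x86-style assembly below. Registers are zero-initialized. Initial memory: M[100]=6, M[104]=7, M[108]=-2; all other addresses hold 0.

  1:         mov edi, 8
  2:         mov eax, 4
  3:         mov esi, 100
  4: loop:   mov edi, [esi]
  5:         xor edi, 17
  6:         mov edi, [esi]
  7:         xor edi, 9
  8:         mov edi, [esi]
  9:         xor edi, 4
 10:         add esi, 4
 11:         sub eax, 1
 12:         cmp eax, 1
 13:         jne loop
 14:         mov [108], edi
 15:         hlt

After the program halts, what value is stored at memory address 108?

-6

mov edi, 8 → edi=8
mov eax, 4 → eax=4
mov esi, 100 → esi=100
mov edi, [esi] → edi=M[100]=6
xor edi, 17 → edi=6^17=23
mov edi, [esi] → edi=M[100]=6
xor edi, 9 → edi=6^9=15
mov edi, [esi] → edi=M[100]=6
xor edi, 4 → edi=6^4=2
add esi, 4 → esi=100+4=104
sub eax, 1 → eax=4-1=3
cmp eax, 1  (cmp 3,1)
jne loop: taken
mov edi, [esi] → edi=M[104]=7
xor edi, 17 → edi=7^17=22
mov edi, [esi] → edi=M[104]=7
xor edi, 9 → edi=7^9=14
mov edi, [esi] → edi=M[104]=7
xor edi, 4 → edi=7^4=3
add esi, 4 → esi=104+4=108
sub eax, 1 → eax=3-1=2
cmp eax, 1  (cmp 2,1)
jne loop: taken
mov edi, [esi] → edi=M[108]=-2
xor edi, 17 → edi=(-2)^17=-17
mov edi, [esi] → edi=M[108]=-2
xor edi, 9 → edi=(-2)^9=-9
mov edi, [esi] → edi=M[108]=-2
xor edi, 4 → edi=(-2)^4=-6
add esi, 4 → esi=108+4=112
sub eax, 1 → eax=2-1=1
cmp eax, 1  (cmp 1,1)
jne loop: not taken
mov [108], edi → M[108]=-6
halt.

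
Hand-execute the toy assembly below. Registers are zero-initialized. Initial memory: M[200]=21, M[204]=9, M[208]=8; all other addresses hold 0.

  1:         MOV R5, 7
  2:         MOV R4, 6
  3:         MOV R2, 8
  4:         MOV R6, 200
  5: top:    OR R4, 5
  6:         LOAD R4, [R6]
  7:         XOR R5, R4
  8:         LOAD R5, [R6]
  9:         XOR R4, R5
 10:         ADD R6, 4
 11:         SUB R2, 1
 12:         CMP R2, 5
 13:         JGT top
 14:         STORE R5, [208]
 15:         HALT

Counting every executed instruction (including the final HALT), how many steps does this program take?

R5=7
R4=6
R2=8
R6=200
R4=6|5=7
R4=M[200]=21
R5=7^21=18
R5=M[200]=21
R4=21^21=0
R6=200+4=204
R2=8-1=7
CMP R2, 5  (cmp 7,5)
JGT top: taken
R4=0|5=5
R4=M[204]=9
R5=21^9=28
R5=M[204]=9
R4=9^9=0
R6=204+4=208
R2=7-1=6
CMP R2, 5  (cmp 6,5)
JGT top: taken
R4=0|5=5
R4=M[208]=8
R5=9^8=1
R5=M[208]=8
R4=8^8=0
R6=208+4=212
R2=6-1=5
CMP R2, 5  (cmp 5,5)
JGT top: not taken
STORE R5, [208] → M[208]=8
halt.
Total executed instructions: 33.

33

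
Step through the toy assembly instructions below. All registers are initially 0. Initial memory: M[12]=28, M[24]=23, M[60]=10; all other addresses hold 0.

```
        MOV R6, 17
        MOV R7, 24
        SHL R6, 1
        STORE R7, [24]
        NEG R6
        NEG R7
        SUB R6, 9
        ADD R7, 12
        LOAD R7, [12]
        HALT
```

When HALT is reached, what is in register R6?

R6=17
R7=24
R6=17<<1=34
STORE R7, [24] → M[24]=24
R6=-(34)=-34
R7=-(24)=-24
R6=(-34)-9=-43
R7=(-24)+12=-12
R7=M[12]=28
halt.

-43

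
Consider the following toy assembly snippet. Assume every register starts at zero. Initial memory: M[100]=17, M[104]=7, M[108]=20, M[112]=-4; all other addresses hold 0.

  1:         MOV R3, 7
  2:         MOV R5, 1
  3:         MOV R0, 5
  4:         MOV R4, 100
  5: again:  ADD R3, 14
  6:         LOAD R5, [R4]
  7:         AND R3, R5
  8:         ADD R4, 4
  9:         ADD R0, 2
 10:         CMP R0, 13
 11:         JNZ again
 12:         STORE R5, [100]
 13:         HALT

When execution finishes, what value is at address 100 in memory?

after MOV R3, 7: R3=7
after MOV R5, 1: R5=1
after MOV R0, 5: R0=5
after MOV R4, 100: R4=100
after ADD R3, 14: R3=7+14=21
after LOAD R5, [R4]: R5=M[100]=17
after AND R3, R5: R3=21&17=17
after ADD R4, 4: R4=100+4=104
after ADD R0, 2: R0=5+2=7
CMP R0, 13  (cmp 7,13)
JNZ again: taken
after ADD R3, 14: R3=17+14=31
after LOAD R5, [R4]: R5=M[104]=7
after AND R3, R5: R3=31&7=7
after ADD R4, 4: R4=104+4=108
after ADD R0, 2: R0=7+2=9
CMP R0, 13  (cmp 9,13)
JNZ again: taken
after ADD R3, 14: R3=7+14=21
after LOAD R5, [R4]: R5=M[108]=20
after AND R3, R5: R3=21&20=20
after ADD R4, 4: R4=108+4=112
after ADD R0, 2: R0=9+2=11
CMP R0, 13  (cmp 11,13)
JNZ again: taken
after ADD R3, 14: R3=20+14=34
after LOAD R5, [R4]: R5=M[112]=-4
after AND R3, R5: R3=34&(-4)=32
after ADD R4, 4: R4=112+4=116
after ADD R0, 2: R0=11+2=13
CMP R0, 13  (cmp 13,13)
JNZ again: not taken
STORE R5, [100] → M[100]=-4
halt.

-4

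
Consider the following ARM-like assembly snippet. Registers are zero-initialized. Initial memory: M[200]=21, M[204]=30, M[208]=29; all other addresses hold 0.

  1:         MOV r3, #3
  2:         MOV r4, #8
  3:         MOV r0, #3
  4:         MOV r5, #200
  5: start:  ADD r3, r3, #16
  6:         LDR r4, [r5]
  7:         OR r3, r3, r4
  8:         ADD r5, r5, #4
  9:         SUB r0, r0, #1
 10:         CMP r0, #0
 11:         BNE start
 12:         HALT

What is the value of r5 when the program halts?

212

MOV r3, #3 → r3=3
MOV r4, #8 → r4=8
MOV r0, #3 → r0=3
MOV r5, #200 → r5=200
ADD r3, r3, #16 → r3=3+16=19
LDR r4, [r5] → r4=M[200]=21
OR r3, r3, r4 → r3=19|21=23
ADD r5, r5, #4 → r5=200+4=204
SUB r0, r0, #1 → r0=3-1=2
CMP r0, #0  (cmp 2,0)
BNE start: taken
ADD r3, r3, #16 → r3=23+16=39
LDR r4, [r5] → r4=M[204]=30
OR r3, r3, r4 → r3=39|30=63
ADD r5, r5, #4 → r5=204+4=208
SUB r0, r0, #1 → r0=2-1=1
CMP r0, #0  (cmp 1,0)
BNE start: taken
ADD r3, r3, #16 → r3=63+16=79
LDR r4, [r5] → r4=M[208]=29
OR r3, r3, r4 → r3=79|29=95
ADD r5, r5, #4 → r5=208+4=212
SUB r0, r0, #1 → r0=1-1=0
CMP r0, #0  (cmp 0,0)
BNE start: not taken
halt.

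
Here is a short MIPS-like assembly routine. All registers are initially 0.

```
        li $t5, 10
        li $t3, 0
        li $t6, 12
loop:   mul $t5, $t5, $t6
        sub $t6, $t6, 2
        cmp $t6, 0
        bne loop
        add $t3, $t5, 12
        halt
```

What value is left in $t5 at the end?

$t5=10
$t3=0
$t6=12
$t5=10*12=120
$t6=12-2=10
cmp $t6, 0  (cmp 10,0)
bne loop: taken
$t5=120*10=1200
$t6=10-2=8
cmp $t6, 0  (cmp 8,0)
bne loop: taken
$t5=1200*8=9600
$t6=8-2=6
cmp $t6, 0  (cmp 6,0)
bne loop: taken
$t5=9600*6=57600
$t6=6-2=4
cmp $t6, 0  (cmp 4,0)
bne loop: taken
$t5=57600*4=230400
$t6=4-2=2
cmp $t6, 0  (cmp 2,0)
bne loop: taken
$t5=230400*2=460800
$t6=2-2=0
cmp $t6, 0  (cmp 0,0)
bne loop: not taken
$t3=460800+12=460812
halt.

460800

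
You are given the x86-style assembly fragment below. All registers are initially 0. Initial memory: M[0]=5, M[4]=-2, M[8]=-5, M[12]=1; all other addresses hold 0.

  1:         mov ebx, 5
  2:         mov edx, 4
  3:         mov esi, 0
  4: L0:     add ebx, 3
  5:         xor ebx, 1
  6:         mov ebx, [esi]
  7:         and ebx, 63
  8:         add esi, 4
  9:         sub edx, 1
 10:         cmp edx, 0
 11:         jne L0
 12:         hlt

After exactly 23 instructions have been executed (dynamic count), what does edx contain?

ebx=5
edx=4
esi=0
ebx=5+3=8
ebx=8^1=9
ebx=M[0]=5
ebx=5&63=5
esi=0+4=4
edx=4-1=3
cmp edx, 0  (cmp 3,0)
jne L0: taken
ebx=5+3=8
ebx=8^1=9
ebx=M[4]=-2
ebx=(-2)&63=62
esi=4+4=8
edx=3-1=2
cmp edx, 0  (cmp 2,0)
jne L0: taken
ebx=62+3=65
ebx=65^1=64
ebx=M[8]=-5
ebx=(-5)&63=59
After step 23: edx = 2.

2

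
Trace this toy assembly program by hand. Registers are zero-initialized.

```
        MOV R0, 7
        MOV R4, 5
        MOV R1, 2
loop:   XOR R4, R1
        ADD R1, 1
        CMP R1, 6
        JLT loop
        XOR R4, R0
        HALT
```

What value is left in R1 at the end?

R0=7
R4=5
R1=2
R4=5^2=7
R1=2+1=3
CMP R1, 6  (cmp 3,6)
JLT loop: taken
R4=7^3=4
R1=3+1=4
CMP R1, 6  (cmp 4,6)
JLT loop: taken
R4=4^4=0
R1=4+1=5
CMP R1, 6  (cmp 5,6)
JLT loop: taken
R4=0^5=5
R1=5+1=6
CMP R1, 6  (cmp 6,6)
JLT loop: not taken
R4=5^7=2
halt.

6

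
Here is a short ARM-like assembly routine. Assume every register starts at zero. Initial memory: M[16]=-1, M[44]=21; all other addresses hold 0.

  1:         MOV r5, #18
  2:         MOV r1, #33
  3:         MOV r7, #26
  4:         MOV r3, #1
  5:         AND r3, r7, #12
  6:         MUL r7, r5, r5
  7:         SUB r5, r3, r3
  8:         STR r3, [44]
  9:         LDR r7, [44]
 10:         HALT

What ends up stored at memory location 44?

r5=18
r1=33
r7=26
r3=1
r3=26&12=8
r7=18*18=324
r5=8-8=0
STR r3, [44] → M[44]=8
r7=M[44]=8
halt.

8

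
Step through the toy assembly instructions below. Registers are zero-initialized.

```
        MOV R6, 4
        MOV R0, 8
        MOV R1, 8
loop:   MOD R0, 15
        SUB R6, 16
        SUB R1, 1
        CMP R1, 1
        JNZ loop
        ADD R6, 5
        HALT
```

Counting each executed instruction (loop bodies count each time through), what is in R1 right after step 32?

MOV R6, 4 → R6=4
MOV R0, 8 → R0=8
MOV R1, 8 → R1=8
MOD R0, 15 → R0=8%15=8
SUB R6, 16 → R6=4-16=-12
SUB R1, 1 → R1=8-1=7
CMP R1, 1  (cmp 7,1)
JNZ loop: taken
MOD R0, 15 → R0=8%15=8
SUB R6, 16 → R6=(-12)-16=-28
SUB R1, 1 → R1=7-1=6
CMP R1, 1  (cmp 6,1)
JNZ loop: taken
MOD R0, 15 → R0=8%15=8
SUB R6, 16 → R6=(-28)-16=-44
SUB R1, 1 → R1=6-1=5
CMP R1, 1  (cmp 5,1)
JNZ loop: taken
MOD R0, 15 → R0=8%15=8
SUB R6, 16 → R6=(-44)-16=-60
SUB R1, 1 → R1=5-1=4
CMP R1, 1  (cmp 4,1)
JNZ loop: taken
MOD R0, 15 → R0=8%15=8
SUB R6, 16 → R6=(-60)-16=-76
SUB R1, 1 → R1=4-1=3
CMP R1, 1  (cmp 3,1)
JNZ loop: taken
MOD R0, 15 → R0=8%15=8
SUB R6, 16 → R6=(-76)-16=-92
SUB R1, 1 → R1=3-1=2
CMP R1, 1  (cmp 2,1)
After step 32: R1 = 2.

2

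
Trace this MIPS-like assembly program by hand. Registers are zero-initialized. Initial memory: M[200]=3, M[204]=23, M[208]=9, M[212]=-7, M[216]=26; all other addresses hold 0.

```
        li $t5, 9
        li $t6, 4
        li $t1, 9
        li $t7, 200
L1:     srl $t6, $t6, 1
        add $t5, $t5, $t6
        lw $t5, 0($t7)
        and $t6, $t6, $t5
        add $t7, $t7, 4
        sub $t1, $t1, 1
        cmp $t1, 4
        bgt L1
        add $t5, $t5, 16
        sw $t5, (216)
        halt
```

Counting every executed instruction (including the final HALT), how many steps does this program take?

after li $t5, 9: $t5=9
after li $t6, 4: $t6=4
after li $t1, 9: $t1=9
after li $t7, 200: $t7=200
after srl $t6, $t6, 1: $t6=4>>1=2
after add $t5, $t5, $t6: $t5=9+2=11
after lw $t5, 0($t7): $t5=M[200]=3
after and $t6, $t6, $t5: $t6=2&3=2
after add $t7, $t7, 4: $t7=200+4=204
after sub $t1, $t1, 1: $t1=9-1=8
cmp $t1, 4  (cmp 8,4)
bgt L1: taken
after srl $t6, $t6, 1: $t6=2>>1=1
after add $t5, $t5, $t6: $t5=3+1=4
after lw $t5, 0($t7): $t5=M[204]=23
after and $t6, $t6, $t5: $t6=1&23=1
after add $t7, $t7, 4: $t7=204+4=208
after sub $t1, $t1, 1: $t1=8-1=7
cmp $t1, 4  (cmp 7,4)
bgt L1: taken
after srl $t6, $t6, 1: $t6=1>>1=0
after add $t5, $t5, $t6: $t5=23+0=23
after lw $t5, 0($t7): $t5=M[208]=9
after and $t6, $t6, $t5: $t6=0&9=0
after add $t7, $t7, 4: $t7=208+4=212
after sub $t1, $t1, 1: $t1=7-1=6
cmp $t1, 4  (cmp 6,4)
bgt L1: taken
after srl $t6, $t6, 1: $t6=0>>1=0
after add $t5, $t5, $t6: $t5=9+0=9
after lw $t5, 0($t7): $t5=M[212]=-7
after and $t6, $t6, $t5: $t6=0&(-7)=0
after add $t7, $t7, 4: $t7=212+4=216
after sub $t1, $t1, 1: $t1=6-1=5
cmp $t1, 4  (cmp 5,4)
bgt L1: taken
after srl $t6, $t6, 1: $t6=0>>1=0
after add $t5, $t5, $t6: $t5=(-7)+0=-7
after lw $t5, 0($t7): $t5=M[216]=26
after and $t6, $t6, $t5: $t6=0&26=0
after add $t7, $t7, 4: $t7=216+4=220
after sub $t1, $t1, 1: $t1=5-1=4
cmp $t1, 4  (cmp 4,4)
bgt L1: not taken
after add $t5, $t5, 16: $t5=26+16=42
sw $t5, (216) → M[216]=42
halt.
Total executed instructions: 47.

47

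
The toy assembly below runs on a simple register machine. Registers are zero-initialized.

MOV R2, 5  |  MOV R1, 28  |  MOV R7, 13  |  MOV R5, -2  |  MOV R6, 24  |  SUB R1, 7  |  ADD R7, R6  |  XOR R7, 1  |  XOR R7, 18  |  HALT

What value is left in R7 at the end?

54

after MOV R2, 5: R2=5
after MOV R1, 28: R1=28
after MOV R7, 13: R7=13
after MOV R5, -2: R5=-2
after MOV R6, 24: R6=24
after SUB R1, 7: R1=28-7=21
after ADD R7, R6: R7=13+24=37
after XOR R7, 1: R7=37^1=36
after XOR R7, 18: R7=36^18=54
halt.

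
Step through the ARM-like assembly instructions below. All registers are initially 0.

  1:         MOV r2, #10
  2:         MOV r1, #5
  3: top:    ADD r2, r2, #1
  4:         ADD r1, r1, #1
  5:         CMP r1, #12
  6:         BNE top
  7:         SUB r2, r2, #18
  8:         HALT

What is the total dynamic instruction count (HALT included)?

MOV r2, #10 → r2=10
MOV r1, #5 → r1=5
ADD r2, r2, #1 → r2=10+1=11
ADD r1, r1, #1 → r1=5+1=6
CMP r1, #12  (cmp 6,12)
BNE top: taken
ADD r2, r2, #1 → r2=11+1=12
ADD r1, r1, #1 → r1=6+1=7
CMP r1, #12  (cmp 7,12)
BNE top: taken
ADD r2, r2, #1 → r2=12+1=13
ADD r1, r1, #1 → r1=7+1=8
CMP r1, #12  (cmp 8,12)
BNE top: taken
ADD r2, r2, #1 → r2=13+1=14
ADD r1, r1, #1 → r1=8+1=9
CMP r1, #12  (cmp 9,12)
BNE top: taken
ADD r2, r2, #1 → r2=14+1=15
ADD r1, r1, #1 → r1=9+1=10
CMP r1, #12  (cmp 10,12)
BNE top: taken
ADD r2, r2, #1 → r2=15+1=16
ADD r1, r1, #1 → r1=10+1=11
CMP r1, #12  (cmp 11,12)
BNE top: taken
ADD r2, r2, #1 → r2=16+1=17
ADD r1, r1, #1 → r1=11+1=12
CMP r1, #12  (cmp 12,12)
BNE top: not taken
SUB r2, r2, #18 → r2=17-18=-1
halt.
Total executed instructions: 32.

32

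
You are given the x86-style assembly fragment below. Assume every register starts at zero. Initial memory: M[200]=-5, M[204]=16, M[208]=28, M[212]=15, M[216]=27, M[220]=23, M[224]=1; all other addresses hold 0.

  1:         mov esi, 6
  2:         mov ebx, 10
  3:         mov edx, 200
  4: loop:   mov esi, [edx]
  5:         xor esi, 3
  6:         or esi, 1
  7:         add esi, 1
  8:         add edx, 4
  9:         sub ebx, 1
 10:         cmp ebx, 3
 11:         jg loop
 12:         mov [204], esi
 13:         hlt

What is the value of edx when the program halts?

esi=6
ebx=10
edx=200
esi=M[200]=-5
esi=(-5)^3=-8
esi=(-8)|1=-7
esi=(-7)+1=-6
edx=200+4=204
ebx=10-1=9
cmp ebx, 3  (cmp 9,3)
jg loop: taken
esi=M[204]=16
esi=16^3=19
esi=19|1=19
esi=19+1=20
edx=204+4=208
ebx=9-1=8
cmp ebx, 3  (cmp 8,3)
jg loop: taken
esi=M[208]=28
esi=28^3=31
esi=31|1=31
esi=31+1=32
edx=208+4=212
ebx=8-1=7
cmp ebx, 3  (cmp 7,3)
jg loop: taken
esi=M[212]=15
esi=15^3=12
esi=12|1=13
esi=13+1=14
edx=212+4=216
ebx=7-1=6
cmp ebx, 3  (cmp 6,3)
jg loop: taken
esi=M[216]=27
esi=27^3=24
esi=24|1=25
esi=25+1=26
edx=216+4=220
ebx=6-1=5
cmp ebx, 3  (cmp 5,3)
jg loop: taken
esi=M[220]=23
esi=23^3=20
esi=20|1=21
esi=21+1=22
edx=220+4=224
ebx=5-1=4
cmp ebx, 3  (cmp 4,3)
jg loop: taken
esi=M[224]=1
esi=1^3=2
esi=2|1=3
esi=3+1=4
edx=224+4=228
ebx=4-1=3
cmp ebx, 3  (cmp 3,3)
jg loop: not taken
mov [204], esi → M[204]=4
halt.

228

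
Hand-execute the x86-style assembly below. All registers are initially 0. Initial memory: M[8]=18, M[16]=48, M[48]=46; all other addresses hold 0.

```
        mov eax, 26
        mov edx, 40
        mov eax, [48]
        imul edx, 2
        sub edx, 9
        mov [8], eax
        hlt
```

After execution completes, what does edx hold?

71

after mov eax, 26: eax=26
after mov edx, 40: edx=40
after mov eax, [48]: eax=M[48]=46
after imul edx, 2: edx=40*2=80
after sub edx, 9: edx=80-9=71
mov [8], eax → M[8]=46
halt.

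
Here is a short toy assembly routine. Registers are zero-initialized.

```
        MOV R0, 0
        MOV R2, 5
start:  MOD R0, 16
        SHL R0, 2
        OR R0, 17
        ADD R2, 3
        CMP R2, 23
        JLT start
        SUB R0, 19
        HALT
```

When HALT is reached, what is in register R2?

MOV R0, 0 → R0=0
MOV R2, 5 → R2=5
MOD R0, 16 → R0=0%16=0
SHL R0, 2 → R0=0<<2=0
OR R0, 17 → R0=0|17=17
ADD R2, 3 → R2=5+3=8
CMP R2, 23  (cmp 8,23)
JLT start: taken
MOD R0, 16 → R0=17%16=1
SHL R0, 2 → R0=1<<2=4
OR R0, 17 → R0=4|17=21
ADD R2, 3 → R2=8+3=11
CMP R2, 23  (cmp 11,23)
JLT start: taken
MOD R0, 16 → R0=21%16=5
SHL R0, 2 → R0=5<<2=20
OR R0, 17 → R0=20|17=21
ADD R2, 3 → R2=11+3=14
CMP R2, 23  (cmp 14,23)
JLT start: taken
MOD R0, 16 → R0=21%16=5
SHL R0, 2 → R0=5<<2=20
OR R0, 17 → R0=20|17=21
ADD R2, 3 → R2=14+3=17
CMP R2, 23  (cmp 17,23)
JLT start: taken
MOD R0, 16 → R0=21%16=5
SHL R0, 2 → R0=5<<2=20
OR R0, 17 → R0=20|17=21
ADD R2, 3 → R2=17+3=20
CMP R2, 23  (cmp 20,23)
JLT start: taken
MOD R0, 16 → R0=21%16=5
SHL R0, 2 → R0=5<<2=20
OR R0, 17 → R0=20|17=21
ADD R2, 3 → R2=20+3=23
CMP R2, 23  (cmp 23,23)
JLT start: not taken
SUB R0, 19 → R0=21-19=2
halt.

23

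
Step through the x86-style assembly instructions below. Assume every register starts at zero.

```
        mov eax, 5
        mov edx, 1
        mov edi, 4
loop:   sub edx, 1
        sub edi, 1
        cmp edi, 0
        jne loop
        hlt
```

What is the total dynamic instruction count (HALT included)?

20

eax=5
edx=1
edi=4
edx=1-1=0
edi=4-1=3
cmp edi, 0  (cmp 3,0)
jne loop: taken
edx=0-1=-1
edi=3-1=2
cmp edi, 0  (cmp 2,0)
jne loop: taken
edx=(-1)-1=-2
edi=2-1=1
cmp edi, 0  (cmp 1,0)
jne loop: taken
edx=(-2)-1=-3
edi=1-1=0
cmp edi, 0  (cmp 0,0)
jne loop: not taken
halt.
Total executed instructions: 20.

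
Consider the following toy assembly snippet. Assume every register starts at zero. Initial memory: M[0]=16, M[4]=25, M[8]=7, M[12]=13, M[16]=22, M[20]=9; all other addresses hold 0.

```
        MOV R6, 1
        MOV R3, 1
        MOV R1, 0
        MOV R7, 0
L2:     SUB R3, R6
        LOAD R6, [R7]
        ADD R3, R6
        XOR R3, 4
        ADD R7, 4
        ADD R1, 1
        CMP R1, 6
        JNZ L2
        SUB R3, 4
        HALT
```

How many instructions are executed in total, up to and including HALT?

after MOV R6, 1: R6=1
after MOV R3, 1: R3=1
after MOV R1, 0: R1=0
after MOV R7, 0: R7=0
after SUB R3, R6: R3=1-1=0
after LOAD R6, [R7]: R6=M[0]=16
after ADD R3, R6: R3=0+16=16
after XOR R3, 4: R3=16^4=20
after ADD R7, 4: R7=0+4=4
after ADD R1, 1: R1=0+1=1
CMP R1, 6  (cmp 1,6)
JNZ L2: taken
after SUB R3, R6: R3=20-16=4
after LOAD R6, [R7]: R6=M[4]=25
after ADD R3, R6: R3=4+25=29
after XOR R3, 4: R3=29^4=25
after ADD R7, 4: R7=4+4=8
after ADD R1, 1: R1=1+1=2
CMP R1, 6  (cmp 2,6)
JNZ L2: taken
after SUB R3, R6: R3=25-25=0
after LOAD R6, [R7]: R6=M[8]=7
after ADD R3, R6: R3=0+7=7
after XOR R3, 4: R3=7^4=3
after ADD R7, 4: R7=8+4=12
after ADD R1, 1: R1=2+1=3
CMP R1, 6  (cmp 3,6)
JNZ L2: taken
after SUB R3, R6: R3=3-7=-4
after LOAD R6, [R7]: R6=M[12]=13
after ADD R3, R6: R3=(-4)+13=9
after XOR R3, 4: R3=9^4=13
after ADD R7, 4: R7=12+4=16
after ADD R1, 1: R1=3+1=4
CMP R1, 6  (cmp 4,6)
JNZ L2: taken
after SUB R3, R6: R3=13-13=0
after LOAD R6, [R7]: R6=M[16]=22
after ADD R3, R6: R3=0+22=22
after XOR R3, 4: R3=22^4=18
after ADD R7, 4: R7=16+4=20
after ADD R1, 1: R1=4+1=5
CMP R1, 6  (cmp 5,6)
JNZ L2: taken
after SUB R3, R6: R3=18-22=-4
after LOAD R6, [R7]: R6=M[20]=9
after ADD R3, R6: R3=(-4)+9=5
after XOR R3, 4: R3=5^4=1
after ADD R7, 4: R7=20+4=24
after ADD R1, 1: R1=5+1=6
CMP R1, 6  (cmp 6,6)
JNZ L2: not taken
after SUB R3, 4: R3=1-4=-3
halt.
Total executed instructions: 54.

54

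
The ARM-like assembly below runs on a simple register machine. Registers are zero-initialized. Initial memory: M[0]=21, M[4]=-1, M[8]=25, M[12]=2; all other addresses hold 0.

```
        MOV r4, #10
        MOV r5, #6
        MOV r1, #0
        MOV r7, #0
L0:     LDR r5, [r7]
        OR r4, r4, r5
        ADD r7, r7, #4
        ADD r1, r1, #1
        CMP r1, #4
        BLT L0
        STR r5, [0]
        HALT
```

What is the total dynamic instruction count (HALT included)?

MOV r4, #10 → r4=10
MOV r5, #6 → r5=6
MOV r1, #0 → r1=0
MOV r7, #0 → r7=0
LDR r5, [r7] → r5=M[0]=21
OR r4, r4, r5 → r4=10|21=31
ADD r7, r7, #4 → r7=0+4=4
ADD r1, r1, #1 → r1=0+1=1
CMP r1, #4  (cmp 1,4)
BLT L0: taken
LDR r5, [r7] → r5=M[4]=-1
OR r4, r4, r5 → r4=31|(-1)=-1
ADD r7, r7, #4 → r7=4+4=8
ADD r1, r1, #1 → r1=1+1=2
CMP r1, #4  (cmp 2,4)
BLT L0: taken
LDR r5, [r7] → r5=M[8]=25
OR r4, r4, r5 → r4=(-1)|25=-1
ADD r7, r7, #4 → r7=8+4=12
ADD r1, r1, #1 → r1=2+1=3
CMP r1, #4  (cmp 3,4)
BLT L0: taken
LDR r5, [r7] → r5=M[12]=2
OR r4, r4, r5 → r4=(-1)|2=-1
ADD r7, r7, #4 → r7=12+4=16
ADD r1, r1, #1 → r1=3+1=4
CMP r1, #4  (cmp 4,4)
BLT L0: not taken
STR r5, [0] → M[0]=2
halt.
Total executed instructions: 30.

30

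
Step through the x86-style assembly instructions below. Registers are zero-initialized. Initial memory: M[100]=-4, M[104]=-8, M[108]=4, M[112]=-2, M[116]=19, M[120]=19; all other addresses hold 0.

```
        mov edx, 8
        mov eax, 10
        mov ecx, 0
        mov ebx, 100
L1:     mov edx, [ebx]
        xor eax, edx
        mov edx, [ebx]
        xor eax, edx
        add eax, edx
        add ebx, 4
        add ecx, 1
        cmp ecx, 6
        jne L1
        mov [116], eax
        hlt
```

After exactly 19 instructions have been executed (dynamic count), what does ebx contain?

108

mov edx, 8 → edx=8
mov eax, 10 → eax=10
mov ecx, 0 → ecx=0
mov ebx, 100 → ebx=100
mov edx, [ebx] → edx=M[100]=-4
xor eax, edx → eax=10^(-4)=-10
mov edx, [ebx] → edx=M[100]=-4
xor eax, edx → eax=(-10)^(-4)=10
add eax, edx → eax=10+(-4)=6
add ebx, 4 → ebx=100+4=104
add ecx, 1 → ecx=0+1=1
cmp ecx, 6  (cmp 1,6)
jne L1: taken
mov edx, [ebx] → edx=M[104]=-8
xor eax, edx → eax=6^(-8)=-2
mov edx, [ebx] → edx=M[104]=-8
xor eax, edx → eax=(-2)^(-8)=6
add eax, edx → eax=6+(-8)=-2
add ebx, 4 → ebx=104+4=108
After step 19: ebx = 108.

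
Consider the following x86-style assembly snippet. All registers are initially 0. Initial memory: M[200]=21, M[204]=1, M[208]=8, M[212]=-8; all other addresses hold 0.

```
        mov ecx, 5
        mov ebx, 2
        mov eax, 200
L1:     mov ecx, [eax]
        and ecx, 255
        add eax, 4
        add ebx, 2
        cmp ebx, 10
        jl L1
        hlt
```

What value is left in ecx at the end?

after mov ecx, 5: ecx=5
after mov ebx, 2: ebx=2
after mov eax, 200: eax=200
after mov ecx, [eax]: ecx=M[200]=21
after and ecx, 255: ecx=21&255=21
after add eax, 4: eax=200+4=204
after add ebx, 2: ebx=2+2=4
cmp ebx, 10  (cmp 4,10)
jl L1: taken
after mov ecx, [eax]: ecx=M[204]=1
after and ecx, 255: ecx=1&255=1
after add eax, 4: eax=204+4=208
after add ebx, 2: ebx=4+2=6
cmp ebx, 10  (cmp 6,10)
jl L1: taken
after mov ecx, [eax]: ecx=M[208]=8
after and ecx, 255: ecx=8&255=8
after add eax, 4: eax=208+4=212
after add ebx, 2: ebx=6+2=8
cmp ebx, 10  (cmp 8,10)
jl L1: taken
after mov ecx, [eax]: ecx=M[212]=-8
after and ecx, 255: ecx=(-8)&255=248
after add eax, 4: eax=212+4=216
after add ebx, 2: ebx=8+2=10
cmp ebx, 10  (cmp 10,10)
jl L1: not taken
halt.

248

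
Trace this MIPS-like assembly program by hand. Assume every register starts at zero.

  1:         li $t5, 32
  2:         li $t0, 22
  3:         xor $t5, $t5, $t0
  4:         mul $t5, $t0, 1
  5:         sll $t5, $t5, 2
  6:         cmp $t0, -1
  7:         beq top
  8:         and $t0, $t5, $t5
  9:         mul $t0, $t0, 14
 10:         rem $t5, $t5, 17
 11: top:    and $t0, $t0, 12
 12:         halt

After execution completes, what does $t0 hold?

$t5=32
$t0=22
$t5=32^22=54
$t5=22*1=22
$t5=22<<2=88
cmp $t0, -1  (cmp 22,-1)
beq top: not taken
$t0=88&88=88
$t0=88*14=1232
$t5=88%17=3
$t0=1232&12=0
halt.

0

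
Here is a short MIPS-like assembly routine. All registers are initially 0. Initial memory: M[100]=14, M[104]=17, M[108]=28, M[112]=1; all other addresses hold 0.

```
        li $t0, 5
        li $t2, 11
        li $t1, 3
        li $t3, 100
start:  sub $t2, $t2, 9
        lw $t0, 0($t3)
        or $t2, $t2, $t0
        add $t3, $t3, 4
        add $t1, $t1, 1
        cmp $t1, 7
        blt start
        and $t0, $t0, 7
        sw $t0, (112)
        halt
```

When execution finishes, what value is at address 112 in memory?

1

$t0=5
$t2=11
$t1=3
$t3=100
$t2=11-9=2
$t0=M[100]=14
$t2=2|14=14
$t3=100+4=104
$t1=3+1=4
cmp $t1, 7  (cmp 4,7)
blt start: taken
$t2=14-9=5
$t0=M[104]=17
$t2=5|17=21
$t3=104+4=108
$t1=4+1=5
cmp $t1, 7  (cmp 5,7)
blt start: taken
$t2=21-9=12
$t0=M[108]=28
$t2=12|28=28
$t3=108+4=112
$t1=5+1=6
cmp $t1, 7  (cmp 6,7)
blt start: taken
$t2=28-9=19
$t0=M[112]=1
$t2=19|1=19
$t3=112+4=116
$t1=6+1=7
cmp $t1, 7  (cmp 7,7)
blt start: not taken
$t0=1&7=1
sw $t0, (112) → M[112]=1
halt.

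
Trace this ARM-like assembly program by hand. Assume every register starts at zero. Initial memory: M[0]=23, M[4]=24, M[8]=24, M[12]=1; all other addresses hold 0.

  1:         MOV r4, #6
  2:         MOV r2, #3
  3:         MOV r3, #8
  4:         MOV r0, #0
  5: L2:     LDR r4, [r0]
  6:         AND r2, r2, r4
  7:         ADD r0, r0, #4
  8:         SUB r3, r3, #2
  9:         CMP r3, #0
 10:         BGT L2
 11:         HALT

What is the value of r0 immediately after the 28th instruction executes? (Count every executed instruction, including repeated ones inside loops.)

after MOV r4, #6: r4=6
after MOV r2, #3: r2=3
after MOV r3, #8: r3=8
after MOV r0, #0: r0=0
after LDR r4, [r0]: r4=M[0]=23
after AND r2, r2, r4: r2=3&23=3
after ADD r0, r0, #4: r0=0+4=4
after SUB r3, r3, #2: r3=8-2=6
CMP r3, #0  (cmp 6,0)
BGT L2: taken
after LDR r4, [r0]: r4=M[4]=24
after AND r2, r2, r4: r2=3&24=0
after ADD r0, r0, #4: r0=4+4=8
after SUB r3, r3, #2: r3=6-2=4
CMP r3, #0  (cmp 4,0)
BGT L2: taken
after LDR r4, [r0]: r4=M[8]=24
after AND r2, r2, r4: r2=0&24=0
after ADD r0, r0, #4: r0=8+4=12
after SUB r3, r3, #2: r3=4-2=2
CMP r3, #0  (cmp 2,0)
BGT L2: taken
after LDR r4, [r0]: r4=M[12]=1
after AND r2, r2, r4: r2=0&1=0
after ADD r0, r0, #4: r0=12+4=16
after SUB r3, r3, #2: r3=2-2=0
CMP r3, #0  (cmp 0,0)
BGT L2: not taken
After step 28: r0 = 16.

16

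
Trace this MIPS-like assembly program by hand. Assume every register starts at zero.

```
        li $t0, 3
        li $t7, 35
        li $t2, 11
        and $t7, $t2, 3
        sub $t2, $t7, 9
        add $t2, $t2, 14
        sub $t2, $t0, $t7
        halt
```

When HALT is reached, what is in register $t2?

li $t0, 3 → $t0=3
li $t7, 35 → $t7=35
li $t2, 11 → $t2=11
and $t7, $t2, 3 → $t7=11&3=3
sub $t2, $t7, 9 → $t2=3-9=-6
add $t2, $t2, 14 → $t2=(-6)+14=8
sub $t2, $t0, $t7 → $t2=3-3=0
halt.

0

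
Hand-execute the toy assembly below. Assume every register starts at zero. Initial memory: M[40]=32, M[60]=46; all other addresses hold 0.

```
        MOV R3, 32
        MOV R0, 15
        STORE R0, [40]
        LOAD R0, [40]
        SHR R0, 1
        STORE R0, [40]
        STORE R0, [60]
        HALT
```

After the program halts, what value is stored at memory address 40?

7

R3=32
R0=15
STORE R0, [40] → M[40]=15
R0=M[40]=15
R0=15>>1=7
STORE R0, [40] → M[40]=7
STORE R0, [60] → M[60]=7
halt.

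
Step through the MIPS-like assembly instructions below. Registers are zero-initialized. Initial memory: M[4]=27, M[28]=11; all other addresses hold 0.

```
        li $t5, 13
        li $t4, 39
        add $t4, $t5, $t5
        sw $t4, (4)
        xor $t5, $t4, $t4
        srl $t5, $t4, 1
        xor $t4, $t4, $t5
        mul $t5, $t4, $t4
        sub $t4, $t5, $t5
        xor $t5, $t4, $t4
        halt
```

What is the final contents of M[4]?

26

$t5=13
$t4=39
$t4=13+13=26
sw $t4, (4) → M[4]=26
$t5=26^26=0
$t5=26>>1=13
$t4=26^13=23
$t5=23*23=529
$t4=529-529=0
$t5=0^0=0
halt.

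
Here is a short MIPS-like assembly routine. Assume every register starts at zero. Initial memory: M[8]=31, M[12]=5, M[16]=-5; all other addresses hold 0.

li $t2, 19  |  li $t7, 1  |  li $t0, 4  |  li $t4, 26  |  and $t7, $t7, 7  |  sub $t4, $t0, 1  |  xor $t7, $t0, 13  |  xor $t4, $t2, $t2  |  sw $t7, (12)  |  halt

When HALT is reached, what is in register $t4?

after li $t2, 19: $t2=19
after li $t7, 1: $t7=1
after li $t0, 4: $t0=4
after li $t4, 26: $t4=26
after and $t7, $t7, 7: $t7=1&7=1
after sub $t4, $t0, 1: $t4=4-1=3
after xor $t7, $t0, 13: $t7=4^13=9
after xor $t4, $t2, $t2: $t4=19^19=0
sw $t7, (12) → M[12]=9
halt.

0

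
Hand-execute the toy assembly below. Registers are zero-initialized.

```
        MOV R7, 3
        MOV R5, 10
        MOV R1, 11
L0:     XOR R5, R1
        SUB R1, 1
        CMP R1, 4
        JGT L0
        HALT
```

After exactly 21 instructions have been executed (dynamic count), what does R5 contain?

13

MOV R7, 3 → R7=3
MOV R5, 10 → R5=10
MOV R1, 11 → R1=11
XOR R5, R1 → R5=10^11=1
SUB R1, 1 → R1=11-1=10
CMP R1, 4  (cmp 10,4)
JGT L0: taken
XOR R5, R1 → R5=1^10=11
SUB R1, 1 → R1=10-1=9
CMP R1, 4  (cmp 9,4)
JGT L0: taken
XOR R5, R1 → R5=11^9=2
SUB R1, 1 → R1=9-1=8
CMP R1, 4  (cmp 8,4)
JGT L0: taken
XOR R5, R1 → R5=2^8=10
SUB R1, 1 → R1=8-1=7
CMP R1, 4  (cmp 7,4)
JGT L0: taken
XOR R5, R1 → R5=10^7=13
SUB R1, 1 → R1=7-1=6
After step 21: R5 = 13.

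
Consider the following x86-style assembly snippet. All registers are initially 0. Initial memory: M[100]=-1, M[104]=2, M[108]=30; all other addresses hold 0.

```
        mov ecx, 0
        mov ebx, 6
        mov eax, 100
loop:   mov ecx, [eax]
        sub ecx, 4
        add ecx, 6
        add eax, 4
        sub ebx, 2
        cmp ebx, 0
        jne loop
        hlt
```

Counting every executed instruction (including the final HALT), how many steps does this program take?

ecx=0
ebx=6
eax=100
ecx=M[100]=-1
ecx=(-1)-4=-5
ecx=(-5)+6=1
eax=100+4=104
ebx=6-2=4
cmp ebx, 0  (cmp 4,0)
jne loop: taken
ecx=M[104]=2
ecx=2-4=-2
ecx=(-2)+6=4
eax=104+4=108
ebx=4-2=2
cmp ebx, 0  (cmp 2,0)
jne loop: taken
ecx=M[108]=30
ecx=30-4=26
ecx=26+6=32
eax=108+4=112
ebx=2-2=0
cmp ebx, 0  (cmp 0,0)
jne loop: not taken
halt.
Total executed instructions: 25.

25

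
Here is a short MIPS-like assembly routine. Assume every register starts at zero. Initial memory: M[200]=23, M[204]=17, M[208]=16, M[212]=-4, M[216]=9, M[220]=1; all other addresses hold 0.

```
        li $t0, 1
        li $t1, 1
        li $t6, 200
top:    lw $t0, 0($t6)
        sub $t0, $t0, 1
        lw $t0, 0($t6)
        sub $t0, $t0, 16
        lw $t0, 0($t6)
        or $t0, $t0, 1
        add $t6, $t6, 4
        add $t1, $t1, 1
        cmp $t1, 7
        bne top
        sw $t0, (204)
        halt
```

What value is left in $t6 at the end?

224

li $t0, 1 → $t0=1
li $t1, 1 → $t1=1
li $t6, 200 → $t6=200
lw $t0, 0($t6) → $t0=M[200]=23
sub $t0, $t0, 1 → $t0=23-1=22
lw $t0, 0($t6) → $t0=M[200]=23
sub $t0, $t0, 16 → $t0=23-16=7
lw $t0, 0($t6) → $t0=M[200]=23
or $t0, $t0, 1 → $t0=23|1=23
add $t6, $t6, 4 → $t6=200+4=204
add $t1, $t1, 1 → $t1=1+1=2
cmp $t1, 7  (cmp 2,7)
bne top: taken
lw $t0, 0($t6) → $t0=M[204]=17
sub $t0, $t0, 1 → $t0=17-1=16
lw $t0, 0($t6) → $t0=M[204]=17
sub $t0, $t0, 16 → $t0=17-16=1
lw $t0, 0($t6) → $t0=M[204]=17
or $t0, $t0, 1 → $t0=17|1=17
add $t6, $t6, 4 → $t6=204+4=208
add $t1, $t1, 1 → $t1=2+1=3
cmp $t1, 7  (cmp 3,7)
bne top: taken
lw $t0, 0($t6) → $t0=M[208]=16
sub $t0, $t0, 1 → $t0=16-1=15
lw $t0, 0($t6) → $t0=M[208]=16
sub $t0, $t0, 16 → $t0=16-16=0
lw $t0, 0($t6) → $t0=M[208]=16
or $t0, $t0, 1 → $t0=16|1=17
add $t6, $t6, 4 → $t6=208+4=212
add $t1, $t1, 1 → $t1=3+1=4
cmp $t1, 7  (cmp 4,7)
bne top: taken
lw $t0, 0($t6) → $t0=M[212]=-4
sub $t0, $t0, 1 → $t0=(-4)-1=-5
lw $t0, 0($t6) → $t0=M[212]=-4
sub $t0, $t0, 16 → $t0=(-4)-16=-20
lw $t0, 0($t6) → $t0=M[212]=-4
or $t0, $t0, 1 → $t0=(-4)|1=-3
add $t6, $t6, 4 → $t6=212+4=216
add $t1, $t1, 1 → $t1=4+1=5
cmp $t1, 7  (cmp 5,7)
bne top: taken
lw $t0, 0($t6) → $t0=M[216]=9
sub $t0, $t0, 1 → $t0=9-1=8
lw $t0, 0($t6) → $t0=M[216]=9
sub $t0, $t0, 16 → $t0=9-16=-7
lw $t0, 0($t6) → $t0=M[216]=9
or $t0, $t0, 1 → $t0=9|1=9
add $t6, $t6, 4 → $t6=216+4=220
add $t1, $t1, 1 → $t1=5+1=6
cmp $t1, 7  (cmp 6,7)
bne top: taken
lw $t0, 0($t6) → $t0=M[220]=1
sub $t0, $t0, 1 → $t0=1-1=0
lw $t0, 0($t6) → $t0=M[220]=1
sub $t0, $t0, 16 → $t0=1-16=-15
lw $t0, 0($t6) → $t0=M[220]=1
or $t0, $t0, 1 → $t0=1|1=1
add $t6, $t6, 4 → $t6=220+4=224
add $t1, $t1, 1 → $t1=6+1=7
cmp $t1, 7  (cmp 7,7)
bne top: not taken
sw $t0, (204) → M[204]=1
halt.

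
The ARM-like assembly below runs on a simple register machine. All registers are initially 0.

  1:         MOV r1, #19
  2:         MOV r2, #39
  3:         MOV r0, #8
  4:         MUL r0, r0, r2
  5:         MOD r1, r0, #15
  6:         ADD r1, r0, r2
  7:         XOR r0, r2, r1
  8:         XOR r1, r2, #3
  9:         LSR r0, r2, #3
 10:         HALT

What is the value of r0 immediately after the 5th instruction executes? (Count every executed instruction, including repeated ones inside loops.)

MOV r1, #19 → r1=19
MOV r2, #39 → r2=39
MOV r0, #8 → r0=8
MUL r0, r0, r2 → r0=8*39=312
MOD r1, r0, #15 → r1=312%15=12
After step 5: r0 = 312.

312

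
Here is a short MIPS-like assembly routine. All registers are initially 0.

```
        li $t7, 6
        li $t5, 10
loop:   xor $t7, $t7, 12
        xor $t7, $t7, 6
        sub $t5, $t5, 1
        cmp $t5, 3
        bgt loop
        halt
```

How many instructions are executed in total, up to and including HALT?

li $t7, 6 → $t7=6
li $t5, 10 → $t5=10
xor $t7, $t7, 12 → $t7=6^12=10
xor $t7, $t7, 6 → $t7=10^6=12
sub $t5, $t5, 1 → $t5=10-1=9
cmp $t5, 3  (cmp 9,3)
bgt loop: taken
xor $t7, $t7, 12 → $t7=12^12=0
xor $t7, $t7, 6 → $t7=0^6=6
sub $t5, $t5, 1 → $t5=9-1=8
cmp $t5, 3  (cmp 8,3)
bgt loop: taken
xor $t7, $t7, 12 → $t7=6^12=10
xor $t7, $t7, 6 → $t7=10^6=12
sub $t5, $t5, 1 → $t5=8-1=7
cmp $t5, 3  (cmp 7,3)
bgt loop: taken
xor $t7, $t7, 12 → $t7=12^12=0
xor $t7, $t7, 6 → $t7=0^6=6
sub $t5, $t5, 1 → $t5=7-1=6
cmp $t5, 3  (cmp 6,3)
bgt loop: taken
xor $t7, $t7, 12 → $t7=6^12=10
xor $t7, $t7, 6 → $t7=10^6=12
sub $t5, $t5, 1 → $t5=6-1=5
cmp $t5, 3  (cmp 5,3)
bgt loop: taken
xor $t7, $t7, 12 → $t7=12^12=0
xor $t7, $t7, 6 → $t7=0^6=6
sub $t5, $t5, 1 → $t5=5-1=4
cmp $t5, 3  (cmp 4,3)
bgt loop: taken
xor $t7, $t7, 12 → $t7=6^12=10
xor $t7, $t7, 6 → $t7=10^6=12
sub $t5, $t5, 1 → $t5=4-1=3
cmp $t5, 3  (cmp 3,3)
bgt loop: not taken
halt.
Total executed instructions: 38.

38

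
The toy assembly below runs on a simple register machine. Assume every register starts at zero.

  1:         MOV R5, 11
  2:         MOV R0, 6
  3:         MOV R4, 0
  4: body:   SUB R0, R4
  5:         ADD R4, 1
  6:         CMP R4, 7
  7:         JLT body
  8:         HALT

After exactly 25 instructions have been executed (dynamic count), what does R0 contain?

R5=11
R0=6
R4=0
R0=6-0=6
R4=0+1=1
CMP R4, 7  (cmp 1,7)
JLT body: taken
R0=6-1=5
R4=1+1=2
CMP R4, 7  (cmp 2,7)
JLT body: taken
R0=5-2=3
R4=2+1=3
CMP R4, 7  (cmp 3,7)
JLT body: taken
R0=3-3=0
R4=3+1=4
CMP R4, 7  (cmp 4,7)
JLT body: taken
R0=0-4=-4
R4=4+1=5
CMP R4, 7  (cmp 5,7)
JLT body: taken
R0=(-4)-5=-9
R4=5+1=6
After step 25: R0 = -9.

-9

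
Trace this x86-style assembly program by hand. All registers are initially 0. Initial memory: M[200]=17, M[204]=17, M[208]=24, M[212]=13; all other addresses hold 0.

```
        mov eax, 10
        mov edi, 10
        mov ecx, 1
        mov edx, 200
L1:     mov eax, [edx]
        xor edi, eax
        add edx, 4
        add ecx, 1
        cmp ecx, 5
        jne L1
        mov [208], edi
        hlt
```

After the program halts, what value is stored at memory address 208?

after mov eax, 10: eax=10
after mov edi, 10: edi=10
after mov ecx, 1: ecx=1
after mov edx, 200: edx=200
after mov eax, [edx]: eax=M[200]=17
after xor edi, eax: edi=10^17=27
after add edx, 4: edx=200+4=204
after add ecx, 1: ecx=1+1=2
cmp ecx, 5  (cmp 2,5)
jne L1: taken
after mov eax, [edx]: eax=M[204]=17
after xor edi, eax: edi=27^17=10
after add edx, 4: edx=204+4=208
after add ecx, 1: ecx=2+1=3
cmp ecx, 5  (cmp 3,5)
jne L1: taken
after mov eax, [edx]: eax=M[208]=24
after xor edi, eax: edi=10^24=18
after add edx, 4: edx=208+4=212
after add ecx, 1: ecx=3+1=4
cmp ecx, 5  (cmp 4,5)
jne L1: taken
after mov eax, [edx]: eax=M[212]=13
after xor edi, eax: edi=18^13=31
after add edx, 4: edx=212+4=216
after add ecx, 1: ecx=4+1=5
cmp ecx, 5  (cmp 5,5)
jne L1: not taken
mov [208], edi → M[208]=31
halt.

31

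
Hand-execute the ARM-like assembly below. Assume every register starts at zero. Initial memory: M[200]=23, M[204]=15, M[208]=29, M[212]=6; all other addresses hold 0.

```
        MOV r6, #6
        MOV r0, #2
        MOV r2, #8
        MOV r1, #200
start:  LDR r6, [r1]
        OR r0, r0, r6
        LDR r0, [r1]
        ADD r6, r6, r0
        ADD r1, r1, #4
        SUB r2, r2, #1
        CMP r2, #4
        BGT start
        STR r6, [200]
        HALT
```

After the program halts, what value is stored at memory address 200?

12

MOV r6, #6 → r6=6
MOV r0, #2 → r0=2
MOV r2, #8 → r2=8
MOV r1, #200 → r1=200
LDR r6, [r1] → r6=M[200]=23
OR r0, r0, r6 → r0=2|23=23
LDR r0, [r1] → r0=M[200]=23
ADD r6, r6, r0 → r6=23+23=46
ADD r1, r1, #4 → r1=200+4=204
SUB r2, r2, #1 → r2=8-1=7
CMP r2, #4  (cmp 7,4)
BGT start: taken
LDR r6, [r1] → r6=M[204]=15
OR r0, r0, r6 → r0=23|15=31
LDR r0, [r1] → r0=M[204]=15
ADD r6, r6, r0 → r6=15+15=30
ADD r1, r1, #4 → r1=204+4=208
SUB r2, r2, #1 → r2=7-1=6
CMP r2, #4  (cmp 6,4)
BGT start: taken
LDR r6, [r1] → r6=M[208]=29
OR r0, r0, r6 → r0=15|29=31
LDR r0, [r1] → r0=M[208]=29
ADD r6, r6, r0 → r6=29+29=58
ADD r1, r1, #4 → r1=208+4=212
SUB r2, r2, #1 → r2=6-1=5
CMP r2, #4  (cmp 5,4)
BGT start: taken
LDR r6, [r1] → r6=M[212]=6
OR r0, r0, r6 → r0=29|6=31
LDR r0, [r1] → r0=M[212]=6
ADD r6, r6, r0 → r6=6+6=12
ADD r1, r1, #4 → r1=212+4=216
SUB r2, r2, #1 → r2=5-1=4
CMP r2, #4  (cmp 4,4)
BGT start: not taken
STR r6, [200] → M[200]=12
halt.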